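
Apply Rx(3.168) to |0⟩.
-0.0132|0⟩ - 0.9999i|1⟩

Rx(3.168) = [[cos(θ/2), −i·sin(θ/2)], [−i·sin(θ/2), cos(θ/2)]]; θ = 3.168, cos(θ/2) ≈ -0.0132033, sin(θ/2) ≈ 0.999913.
With a = amp(|0⟩) = 1 and b = amp(|1⟩) = 0:
new amp(|0⟩) = (-0.0132033)·a + (-0.999913i)·b = -0.0132
new amp(|1⟩) = (-0.999913i)·a + (-0.0132033)·b = -0.9999i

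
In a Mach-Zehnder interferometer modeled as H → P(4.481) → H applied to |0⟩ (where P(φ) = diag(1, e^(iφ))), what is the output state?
(0.3853 - 0.4867i)|0⟩ + (0.6147 + 0.4867i)|1⟩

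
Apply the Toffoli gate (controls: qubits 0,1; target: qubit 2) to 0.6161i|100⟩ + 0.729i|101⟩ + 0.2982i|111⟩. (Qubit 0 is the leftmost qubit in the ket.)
0.6161i|100⟩ + 0.729i|101⟩ + 0.2982i|110⟩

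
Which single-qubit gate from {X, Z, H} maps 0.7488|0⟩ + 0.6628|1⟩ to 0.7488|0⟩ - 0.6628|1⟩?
Z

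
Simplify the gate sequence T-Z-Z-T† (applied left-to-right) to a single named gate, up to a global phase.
I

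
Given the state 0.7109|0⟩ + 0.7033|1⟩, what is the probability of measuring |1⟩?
0.4946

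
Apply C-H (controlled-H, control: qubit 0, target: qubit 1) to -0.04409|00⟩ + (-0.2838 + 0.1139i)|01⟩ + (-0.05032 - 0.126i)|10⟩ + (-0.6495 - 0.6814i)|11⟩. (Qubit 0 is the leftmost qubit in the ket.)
-0.04409|00⟩ + (-0.2838 + 0.1139i)|01⟩ + (-0.4948 - 0.5709i)|10⟩ + (0.4237 + 0.3927i)|11⟩

C-H leaves the control-|0⟩ kets |00⟩, |01⟩ unchanged and applies H to qubit 1 on the control-|1⟩ pair (|10⟩, |11⟩).
H = [[1/√2, 1/√2], [1/√2, -1/√2]].
With a = amp(|10⟩) = (-0.05032 - 0.126i) and b = amp(|11⟩) = (-0.6495 - 0.6814i):
new amp(|10⟩) = (1/√2)·a + (1/√2)·b = (-0.4948 - 0.5709i)
new amp(|11⟩) = (1/√2)·a + (-1/√2)·b = (0.4237 + 0.3927i)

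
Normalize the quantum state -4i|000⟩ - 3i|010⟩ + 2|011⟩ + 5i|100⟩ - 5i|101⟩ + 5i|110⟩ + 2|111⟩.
-0.3849i|000⟩ - 0.2887i|010⟩ + 0.1925|011⟩ + 0.4811i|100⟩ - 0.4811i|101⟩ + 0.4811i|110⟩ + 0.1925|111⟩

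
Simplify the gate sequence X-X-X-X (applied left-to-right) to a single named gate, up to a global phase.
I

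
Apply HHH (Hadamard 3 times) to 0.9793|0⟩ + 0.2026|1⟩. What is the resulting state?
0.8357|0⟩ + 0.5492|1⟩

H² = I, so H^3 = H: a single Hadamard. With (a, b) = (0.9793, 0.2026), H gives ((a + b)/√2, (a − b)/√2) = (0.8357, 0.5492).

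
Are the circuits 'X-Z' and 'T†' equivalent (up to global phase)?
No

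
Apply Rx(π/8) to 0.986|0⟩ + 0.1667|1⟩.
(0.9671 - 0.03252i)|0⟩ + (0.1635 - 0.1924i)|1⟩

Rx(π/8) = [[cos(θ/2), −i·sin(θ/2)], [−i·sin(θ/2), cos(θ/2)]]; θ = π/8, cos(θ/2) ≈ 0.980785, sin(θ/2) ≈ 0.19509.
With a = amp(|0⟩) = 0.986 and b = amp(|1⟩) = 0.1667:
new amp(|0⟩) = (0.980785)·a + (-0.19509i)·b = (0.9671 - 0.03252i)
new amp(|1⟩) = (-0.19509i)·a + (0.980785)·b = (0.1635 - 0.1924i)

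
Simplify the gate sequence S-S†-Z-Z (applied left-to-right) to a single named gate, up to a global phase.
I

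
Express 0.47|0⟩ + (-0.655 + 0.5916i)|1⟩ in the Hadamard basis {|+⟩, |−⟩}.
(-0.1308 + 0.4183i)|+⟩ + (0.7955 - 0.4183i)|−⟩

With |ψ⟩ = α|0⟩ + β|1⟩, the Hadamard-basis coefficients are ⟨+|ψ⟩ = (α + β)/√2 and ⟨−|ψ⟩ = (α − β)/√2.
Here α = 0.47, β = (-0.655 + 0.5916i): (α + β)/√2 = (-0.1308 + 0.4183i), (α − β)/√2 = (0.7955 - 0.4183i).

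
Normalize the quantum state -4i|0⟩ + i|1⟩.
-0.9701i|0⟩ + 0.2425i|1⟩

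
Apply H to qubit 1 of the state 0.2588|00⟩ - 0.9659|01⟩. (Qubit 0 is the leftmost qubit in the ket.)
-0.5|00⟩ + 0.866|01⟩

H on qubit 1 mixes each pair of kets that differ only in qubit 1: amplitudes (a, b) of (|…0…⟩, |…1…⟩) become ((a + b)/√2, (a − b)/√2). Kets absent from the input have amplitude 0.
(|00⟩, |01⟩): (a, b) = (0.2588, -0.9659) → (-0.5, 0.866)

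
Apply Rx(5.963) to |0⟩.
-0.9872|0⟩ - 0.1594i|1⟩

Rx(5.963) = [[cos(θ/2), −i·sin(θ/2)], [−i·sin(θ/2), cos(θ/2)]]; θ = 5.963, cos(θ/2) ≈ -0.987213, sin(θ/2) ≈ 0.15941.
With a = amp(|0⟩) = 1 and b = amp(|1⟩) = 0:
new amp(|0⟩) = (-0.987213)·a + (-0.15941i)·b = -0.9872
new amp(|1⟩) = (-0.15941i)·a + (-0.987213)·b = -0.1594i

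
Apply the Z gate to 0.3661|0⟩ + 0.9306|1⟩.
0.3661|0⟩ - 0.9306|1⟩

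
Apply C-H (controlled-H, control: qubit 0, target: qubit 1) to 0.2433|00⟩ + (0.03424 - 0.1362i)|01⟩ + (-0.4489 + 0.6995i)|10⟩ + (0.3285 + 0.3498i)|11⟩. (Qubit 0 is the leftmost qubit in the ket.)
0.2433|00⟩ + (0.03424 - 0.1362i)|01⟩ + (-0.08514 + 0.742i)|10⟩ + (-0.5497 + 0.2473i)|11⟩

C-H leaves the control-|0⟩ kets |00⟩, |01⟩ unchanged and applies H to qubit 1 on the control-|1⟩ pair (|10⟩, |11⟩).
H = [[1/√2, 1/√2], [1/√2, -1/√2]].
With a = amp(|10⟩) = (-0.4489 + 0.6995i) and b = amp(|11⟩) = (0.3285 + 0.3498i):
new amp(|10⟩) = (1/√2)·a + (1/√2)·b = (-0.08514 + 0.742i)
new amp(|11⟩) = (1/√2)·a + (-1/√2)·b = (-0.5497 + 0.2473i)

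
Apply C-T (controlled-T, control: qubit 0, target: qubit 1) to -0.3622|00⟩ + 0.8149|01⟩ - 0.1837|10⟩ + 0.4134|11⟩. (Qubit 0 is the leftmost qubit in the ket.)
-0.3622|00⟩ + 0.8149|01⟩ - 0.1837|10⟩ + (0.2923 + 0.2923i)|11⟩

C-T leaves the control-|0⟩ kets |00⟩, |01⟩ unchanged and applies T to qubit 1 on the control-|1⟩ pair (|10⟩, |11⟩).
T = [[1, 0], [0, (1/√2 + (1/√2)i)]].
With a = amp(|10⟩) = -0.1837 and b = amp(|11⟩) = 0.4134:
new amp(|10⟩) = (1)·a = -0.1837
new amp(|11⟩) = (1/√2 + (1/√2)i)·b = (0.2923 + 0.2923i)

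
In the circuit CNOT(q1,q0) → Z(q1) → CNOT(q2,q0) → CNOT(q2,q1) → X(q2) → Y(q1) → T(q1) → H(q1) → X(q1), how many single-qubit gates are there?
6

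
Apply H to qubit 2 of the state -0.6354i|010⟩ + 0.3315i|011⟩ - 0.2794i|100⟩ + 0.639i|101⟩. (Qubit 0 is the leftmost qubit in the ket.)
-0.2149i|010⟩ - 0.6837i|011⟩ + 0.2543i|100⟩ - 0.6494i|101⟩

H on qubit 2 mixes each pair of kets that differ only in qubit 2: amplitudes (a, b) of (|…0…⟩, |…1…⟩) become ((a + b)/√2, (a − b)/√2). Kets absent from the input have amplitude 0.
(|010⟩, |011⟩): (a, b) = (-0.6354i, 0.3315i) → (-0.2149i, -0.6837i)
(|100⟩, |101⟩): (a, b) = (-0.2794i, 0.639i) → (0.2543i, -0.6494i)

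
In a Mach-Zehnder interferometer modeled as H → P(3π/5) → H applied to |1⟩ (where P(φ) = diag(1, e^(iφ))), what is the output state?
(0.6545 - 0.4755i)|0⟩ + (0.3455 + 0.4755i)|1⟩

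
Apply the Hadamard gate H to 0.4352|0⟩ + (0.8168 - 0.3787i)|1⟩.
(0.8853 - 0.2678i)|0⟩ + (-0.2698 + 0.2678i)|1⟩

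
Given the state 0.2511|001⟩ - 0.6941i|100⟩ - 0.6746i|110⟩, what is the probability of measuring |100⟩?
0.4818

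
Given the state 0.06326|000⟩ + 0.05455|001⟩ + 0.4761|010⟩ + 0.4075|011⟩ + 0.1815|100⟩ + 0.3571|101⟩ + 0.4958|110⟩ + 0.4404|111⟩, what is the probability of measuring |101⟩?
0.1275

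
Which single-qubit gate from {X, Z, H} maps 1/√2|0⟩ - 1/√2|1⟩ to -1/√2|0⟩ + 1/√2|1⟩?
X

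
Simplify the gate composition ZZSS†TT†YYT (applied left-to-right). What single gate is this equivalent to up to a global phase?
T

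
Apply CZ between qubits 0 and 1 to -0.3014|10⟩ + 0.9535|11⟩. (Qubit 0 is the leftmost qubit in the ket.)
-0.3014|10⟩ - 0.9535|11⟩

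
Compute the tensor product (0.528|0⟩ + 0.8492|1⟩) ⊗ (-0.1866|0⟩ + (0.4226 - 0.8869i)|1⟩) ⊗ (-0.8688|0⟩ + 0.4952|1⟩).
0.0856|000⟩ - 0.04879|001⟩ + (-0.1939 + 0.4068i)|010⟩ + (0.1105 - 0.2319i)|011⟩ + 0.1377|100⟩ - 0.07847|101⟩ + (-0.3118 + 0.6543i)|110⟩ + (0.1777 - 0.373i)|111⟩

amp(|b₁b₂…⟩) = product of the factor amplitudes for bits b₁, b₂, …; only kets whose every factor amplitude is nonzero survive.
|000⟩: (0.528)(-0.1866)(-0.8688) = 0.0856
|001⟩: (0.528)(-0.1866)(0.4952) = -0.04879
|010⟩: (0.528)(0.4226 - 0.8869i)(-0.8688) = (-0.1939 + 0.4068i)
|011⟩: (0.528)(0.4226 - 0.8869i)(0.4952) = (0.1105 - 0.2319i)
|100⟩: (0.8492)(-0.1866)(-0.8688) = 0.1377
|101⟩: (0.8492)(-0.1866)(0.4952) = -0.07847
|110⟩: (0.8492)(0.4226 - 0.8869i)(-0.8688) = (-0.3118 + 0.6543i)
|111⟩: (0.8492)(0.4226 - 0.8869i)(0.4952) = (0.1777 - 0.373i)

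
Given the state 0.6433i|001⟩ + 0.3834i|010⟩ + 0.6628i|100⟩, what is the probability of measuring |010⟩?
0.147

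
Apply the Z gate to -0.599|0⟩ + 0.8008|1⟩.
-0.599|0⟩ - 0.8008|1⟩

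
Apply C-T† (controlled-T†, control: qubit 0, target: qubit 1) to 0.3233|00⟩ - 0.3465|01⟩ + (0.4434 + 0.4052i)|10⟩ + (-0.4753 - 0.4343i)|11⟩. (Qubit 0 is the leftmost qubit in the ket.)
0.3233|00⟩ - 0.3465|01⟩ + (0.4434 + 0.4052i)|10⟩ + (-0.6432 + 0.02899i)|11⟩

C-T† leaves the control-|0⟩ kets |00⟩, |01⟩ unchanged and applies T† to qubit 1 on the control-|1⟩ pair (|10⟩, |11⟩).
T† = [[1, 0], [0, (1/√2 - (1/√2)i)]].
With a = amp(|10⟩) = (0.4434 + 0.4052i) and b = amp(|11⟩) = (-0.4753 - 0.4343i):
new amp(|10⟩) = (1)·a = (0.4434 + 0.4052i)
new amp(|11⟩) = (1/√2 - (1/√2)i)·b = (-0.6432 + 0.02899i)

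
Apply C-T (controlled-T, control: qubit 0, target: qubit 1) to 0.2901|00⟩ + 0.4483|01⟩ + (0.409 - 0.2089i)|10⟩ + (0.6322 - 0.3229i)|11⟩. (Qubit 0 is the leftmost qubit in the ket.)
0.2901|00⟩ + 0.4483|01⟩ + (0.409 - 0.2089i)|10⟩ + (0.6754 + 0.2187i)|11⟩

C-T leaves the control-|0⟩ kets |00⟩, |01⟩ unchanged and applies T to qubit 1 on the control-|1⟩ pair (|10⟩, |11⟩).
T = [[1, 0], [0, (1/√2 + (1/√2)i)]].
With a = amp(|10⟩) = (0.409 - 0.2089i) and b = amp(|11⟩) = (0.6322 - 0.3229i):
new amp(|10⟩) = (1)·a = (0.409 - 0.2089i)
new amp(|11⟩) = (1/√2 + (1/√2)i)·b = (0.6754 + 0.2187i)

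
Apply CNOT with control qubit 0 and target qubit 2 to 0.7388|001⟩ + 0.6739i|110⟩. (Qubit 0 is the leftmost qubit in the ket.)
0.7388|001⟩ + 0.6739i|111⟩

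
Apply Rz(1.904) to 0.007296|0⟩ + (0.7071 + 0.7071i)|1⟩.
(0.004232 - 0.005943i)|0⟩ + (-0.1658 + 0.9861i)|1⟩

Rz(1.904) = [[e^(−iθ/2), 0], [0, e^(iθ/2)]] with e^(±iθ/2) = cos(θ/2) ± i·sin(θ/2); θ = 1.904, cos(θ/2) ≈ 0.580055, sin(θ/2) ≈ 0.814577.
With a = amp(|0⟩) = 0.007296 and b = amp(|1⟩) = (0.7071 + 0.7071i):
new amp(|0⟩) = (0.580055 - 0.814577i)·a = (0.004232 - 0.005943i)
new amp(|1⟩) = (0.580055 + 0.814577i)·b = (-0.1658 + 0.9861i)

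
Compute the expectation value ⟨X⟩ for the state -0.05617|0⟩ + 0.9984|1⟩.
-0.1122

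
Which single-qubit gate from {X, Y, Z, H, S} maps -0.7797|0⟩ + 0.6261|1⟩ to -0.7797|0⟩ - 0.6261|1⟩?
Z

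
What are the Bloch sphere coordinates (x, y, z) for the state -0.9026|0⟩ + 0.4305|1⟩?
(-0.7771, 0, 0.6294)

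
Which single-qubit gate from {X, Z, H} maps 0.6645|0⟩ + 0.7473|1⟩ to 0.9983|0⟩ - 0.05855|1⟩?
H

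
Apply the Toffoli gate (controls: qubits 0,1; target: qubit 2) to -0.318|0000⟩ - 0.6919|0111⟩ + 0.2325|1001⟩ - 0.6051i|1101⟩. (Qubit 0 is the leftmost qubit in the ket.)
-0.318|0000⟩ - 0.6919|0111⟩ + 0.2325|1001⟩ - 0.6051i|1111⟩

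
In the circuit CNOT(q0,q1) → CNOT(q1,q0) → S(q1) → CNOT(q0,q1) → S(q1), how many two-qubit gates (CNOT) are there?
3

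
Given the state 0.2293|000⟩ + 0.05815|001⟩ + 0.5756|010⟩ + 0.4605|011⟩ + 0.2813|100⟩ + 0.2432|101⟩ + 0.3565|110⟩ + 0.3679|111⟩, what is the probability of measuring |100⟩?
0.07913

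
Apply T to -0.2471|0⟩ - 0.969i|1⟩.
-0.2471|0⟩ + (0.6852 - 0.6852i)|1⟩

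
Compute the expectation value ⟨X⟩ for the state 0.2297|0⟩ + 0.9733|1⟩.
0.4471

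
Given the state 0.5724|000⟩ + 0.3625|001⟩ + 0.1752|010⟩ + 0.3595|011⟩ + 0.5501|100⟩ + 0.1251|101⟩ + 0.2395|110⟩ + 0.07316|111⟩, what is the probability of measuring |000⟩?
0.3276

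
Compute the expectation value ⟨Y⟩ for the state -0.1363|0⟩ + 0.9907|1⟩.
0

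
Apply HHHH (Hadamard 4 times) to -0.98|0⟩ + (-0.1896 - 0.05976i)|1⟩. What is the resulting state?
-0.98|0⟩ + (-0.1896 - 0.05976i)|1⟩

H² = I, so an even number of Hadamards cancels: H^4 = I and the state is unchanged.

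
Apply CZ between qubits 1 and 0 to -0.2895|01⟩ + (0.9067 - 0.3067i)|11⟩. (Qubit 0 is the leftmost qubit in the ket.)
-0.2895|01⟩ + (-0.9067 + 0.3067i)|11⟩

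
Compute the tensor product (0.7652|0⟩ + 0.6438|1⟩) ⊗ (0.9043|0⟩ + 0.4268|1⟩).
0.692|00⟩ + 0.3266|01⟩ + 0.5822|10⟩ + 0.2748|11⟩

amp(|b₁b₂…⟩) = product of the factor amplitudes for bits b₁, b₂, …; only kets whose every factor amplitude is nonzero survive.
|00⟩: (0.7652)(0.9043) = 0.692
|01⟩: (0.7652)(0.4268) = 0.3266
|10⟩: (0.6438)(0.9043) = 0.5822
|11⟩: (0.6438)(0.4268) = 0.2748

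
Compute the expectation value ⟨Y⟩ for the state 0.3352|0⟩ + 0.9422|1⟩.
0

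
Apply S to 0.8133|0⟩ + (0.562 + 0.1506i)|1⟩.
0.8133|0⟩ + (-0.1506 + 0.562i)|1⟩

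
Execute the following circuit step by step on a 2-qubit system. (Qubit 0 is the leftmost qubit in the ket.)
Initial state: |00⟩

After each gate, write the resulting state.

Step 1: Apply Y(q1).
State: i|01⟩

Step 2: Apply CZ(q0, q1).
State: i|01⟩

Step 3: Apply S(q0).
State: i|01⟩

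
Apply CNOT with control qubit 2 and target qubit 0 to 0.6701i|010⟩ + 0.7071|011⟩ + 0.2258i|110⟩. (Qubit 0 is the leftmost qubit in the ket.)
0.6701i|010⟩ + 0.2258i|110⟩ + 0.7071|111⟩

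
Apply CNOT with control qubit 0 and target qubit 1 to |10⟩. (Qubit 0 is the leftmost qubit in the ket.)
|11⟩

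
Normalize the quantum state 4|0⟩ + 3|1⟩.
0.8|0⟩ + 0.6|1⟩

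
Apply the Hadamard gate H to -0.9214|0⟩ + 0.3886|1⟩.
-0.3767|0⟩ - 0.9263|1⟩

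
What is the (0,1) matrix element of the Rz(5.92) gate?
0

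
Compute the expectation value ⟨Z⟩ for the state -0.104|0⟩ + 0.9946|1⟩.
-0.9784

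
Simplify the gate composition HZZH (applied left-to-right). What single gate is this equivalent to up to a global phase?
I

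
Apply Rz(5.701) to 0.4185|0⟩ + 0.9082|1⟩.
(-0.4009 - 0.1201i)|0⟩ + (-0.87 + 0.2607i)|1⟩

Rz(5.701) = [[e^(−iθ/2), 0], [0, e^(iθ/2)]] with e^(±iθ/2) = cos(θ/2) ± i·sin(θ/2); θ = 5.701, cos(θ/2) ≈ -0.957931, sin(θ/2) ≈ 0.286999.
With a = amp(|0⟩) = 0.4185 and b = amp(|1⟩) = 0.9082:
new amp(|0⟩) = (-0.957931 - 0.286999i)·a = (-0.4009 - 0.1201i)
new amp(|1⟩) = (-0.957931 + 0.286999i)·b = (-0.87 + 0.2607i)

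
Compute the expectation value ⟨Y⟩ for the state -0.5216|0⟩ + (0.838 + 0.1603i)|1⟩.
-0.1672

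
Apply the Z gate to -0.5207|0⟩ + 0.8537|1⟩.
-0.5207|0⟩ - 0.8537|1⟩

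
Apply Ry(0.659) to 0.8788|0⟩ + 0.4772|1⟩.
0.6771|0⟩ + 0.7359|1⟩

Ry(0.659) = [[cos(θ/2), −sin(θ/2)], [sin(θ/2), cos(θ/2)]]; θ = 0.659, cos(θ/2) ≈ 0.946204, sin(θ/2) ≈ 0.32357.
With a = amp(|0⟩) = 0.8788 and b = amp(|1⟩) = 0.4772:
new amp(|0⟩) = (0.946204)·a + (-0.32357)·b = 0.6771
new amp(|1⟩) = (0.32357)·a + (0.946204)·b = 0.7359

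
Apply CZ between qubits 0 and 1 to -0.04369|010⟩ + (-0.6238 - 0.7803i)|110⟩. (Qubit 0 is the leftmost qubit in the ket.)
-0.04369|010⟩ + (0.6238 + 0.7803i)|110⟩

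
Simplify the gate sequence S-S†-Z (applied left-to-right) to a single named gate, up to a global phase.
Z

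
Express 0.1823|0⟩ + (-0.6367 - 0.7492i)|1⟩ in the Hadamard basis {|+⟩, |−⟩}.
(-0.3213 - 0.5298i)|+⟩ + (0.5791 + 0.5298i)|−⟩

With |ψ⟩ = α|0⟩ + β|1⟩, the Hadamard-basis coefficients are ⟨+|ψ⟩ = (α + β)/√2 and ⟨−|ψ⟩ = (α − β)/√2.
Here α = 0.1823, β = (-0.6367 - 0.7492i): (α + β)/√2 = (-0.3213 - 0.5298i), (α − β)/√2 = (0.5791 + 0.5298i).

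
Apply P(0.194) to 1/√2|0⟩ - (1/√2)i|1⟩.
1/√2|0⟩ + (0.1363 - 0.6938i)|1⟩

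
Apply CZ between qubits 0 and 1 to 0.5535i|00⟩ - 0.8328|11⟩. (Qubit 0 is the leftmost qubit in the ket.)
0.5535i|00⟩ + 0.8328|11⟩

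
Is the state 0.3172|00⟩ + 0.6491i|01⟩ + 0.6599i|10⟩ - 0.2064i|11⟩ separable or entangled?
Entangled

Writing the state as a|00⟩ + b|01⟩ + c|10⟩ + d|11⟩, it is a product state iff ad − bc = 0.
Here (a, b, c, d) = (0.3172, 0.6491i, 0.6599i, -0.2064i): ad − bc = (0.3172)(-0.2064i) − (0.6491i)(0.6599i) = (0.4283 - 0.06547i) ≠ 0, so the state is entangled.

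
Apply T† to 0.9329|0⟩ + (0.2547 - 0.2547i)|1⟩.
0.9329|0⟩ - 0.3602i|1⟩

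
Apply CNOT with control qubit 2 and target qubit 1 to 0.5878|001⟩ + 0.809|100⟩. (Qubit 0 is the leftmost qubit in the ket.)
0.5878|011⟩ + 0.809|100⟩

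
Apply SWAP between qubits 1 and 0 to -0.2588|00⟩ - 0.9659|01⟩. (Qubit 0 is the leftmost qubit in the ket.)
-0.2588|00⟩ - 0.9659|10⟩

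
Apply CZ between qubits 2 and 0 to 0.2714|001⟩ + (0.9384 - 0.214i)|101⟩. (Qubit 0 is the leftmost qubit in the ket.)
0.2714|001⟩ + (-0.9384 + 0.214i)|101⟩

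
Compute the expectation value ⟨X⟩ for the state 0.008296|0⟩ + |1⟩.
0.01659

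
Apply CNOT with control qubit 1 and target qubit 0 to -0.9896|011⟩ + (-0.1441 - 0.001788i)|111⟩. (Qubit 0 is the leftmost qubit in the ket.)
(-0.1441 - 0.001788i)|011⟩ - 0.9896|111⟩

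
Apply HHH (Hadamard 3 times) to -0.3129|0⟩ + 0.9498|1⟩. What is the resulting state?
0.4504|0⟩ - 0.8929|1⟩

H² = I, so H^3 = H: a single Hadamard. With (a, b) = (-0.3129, 0.9498), H gives ((a + b)/√2, (a − b)/√2) = (0.4504, -0.8929).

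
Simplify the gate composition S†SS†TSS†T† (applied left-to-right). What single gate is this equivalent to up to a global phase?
S†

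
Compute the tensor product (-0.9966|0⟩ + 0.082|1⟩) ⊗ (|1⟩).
-0.9966|01⟩ + 0.082|11⟩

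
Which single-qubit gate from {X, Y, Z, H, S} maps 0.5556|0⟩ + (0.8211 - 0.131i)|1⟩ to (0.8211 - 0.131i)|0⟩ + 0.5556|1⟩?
X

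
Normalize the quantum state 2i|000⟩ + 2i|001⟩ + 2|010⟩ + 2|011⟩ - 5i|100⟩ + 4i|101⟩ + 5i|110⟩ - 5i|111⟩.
0.1933i|000⟩ + 0.1933i|001⟩ + 0.1933|010⟩ + 0.1933|011⟩ - 0.4834i|100⟩ + 0.3867i|101⟩ + 0.4834i|110⟩ - 0.4834i|111⟩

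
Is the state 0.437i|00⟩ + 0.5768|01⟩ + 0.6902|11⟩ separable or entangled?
Entangled

Writing the state as a|00⟩ + b|01⟩ + c|10⟩ + d|11⟩, it is a product state iff ad − bc = 0.
Here (a, b, c, d) = (0.437i, 0.5768, 0, 0.6902): ad − bc = (0.437i)(0.6902) − (0.5768)(0) = 0.3016i ≠ 0, so the state is entangled.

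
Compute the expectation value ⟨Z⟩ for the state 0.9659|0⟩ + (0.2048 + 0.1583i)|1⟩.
0.866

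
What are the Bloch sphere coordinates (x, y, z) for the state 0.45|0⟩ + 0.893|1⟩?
(0.8037, 0, -0.5949)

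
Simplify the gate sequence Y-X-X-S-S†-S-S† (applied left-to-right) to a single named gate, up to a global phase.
Y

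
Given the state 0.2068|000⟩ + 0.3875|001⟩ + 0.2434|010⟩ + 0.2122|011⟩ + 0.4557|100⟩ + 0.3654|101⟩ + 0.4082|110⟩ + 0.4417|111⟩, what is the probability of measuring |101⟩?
0.1335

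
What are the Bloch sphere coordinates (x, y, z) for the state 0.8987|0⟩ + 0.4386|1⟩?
(0.7883, 0, 0.6153)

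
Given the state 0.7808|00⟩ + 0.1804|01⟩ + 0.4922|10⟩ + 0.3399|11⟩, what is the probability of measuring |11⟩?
0.1155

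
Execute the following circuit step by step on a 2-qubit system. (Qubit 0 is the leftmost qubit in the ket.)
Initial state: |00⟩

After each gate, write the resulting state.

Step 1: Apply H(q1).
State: 1/√2|00⟩ + 1/√2|01⟩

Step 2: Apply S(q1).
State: 1/√2|00⟩ + (1/√2)i|01⟩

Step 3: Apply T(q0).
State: 1/√2|00⟩ + (1/√2)i|01⟩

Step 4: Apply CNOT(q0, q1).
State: 1/√2|00⟩ + (1/√2)i|01⟩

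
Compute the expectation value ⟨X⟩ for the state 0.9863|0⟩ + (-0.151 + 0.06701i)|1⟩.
-0.2979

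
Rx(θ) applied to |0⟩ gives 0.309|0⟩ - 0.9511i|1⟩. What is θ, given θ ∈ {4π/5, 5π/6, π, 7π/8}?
4π/5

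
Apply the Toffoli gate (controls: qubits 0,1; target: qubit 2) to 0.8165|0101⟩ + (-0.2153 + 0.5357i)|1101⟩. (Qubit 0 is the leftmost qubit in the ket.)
0.8165|0101⟩ + (-0.2153 + 0.5357i)|1111⟩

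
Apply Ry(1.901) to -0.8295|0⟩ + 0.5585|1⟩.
-0.9366|0⟩ - 0.3503|1⟩

Ry(1.901) = [[cos(θ/2), −sin(θ/2)], [sin(θ/2), cos(θ/2)]]; θ = 1.901, cos(θ/2) ≈ 0.581276, sin(θ/2) ≈ 0.813706.
With a = amp(|0⟩) = -0.8295 and b = amp(|1⟩) = 0.5585:
new amp(|0⟩) = (0.581276)·a + (-0.813706)·b = -0.9366
new amp(|1⟩) = (0.813706)·a + (0.581276)·b = -0.3503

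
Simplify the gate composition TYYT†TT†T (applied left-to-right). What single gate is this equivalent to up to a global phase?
T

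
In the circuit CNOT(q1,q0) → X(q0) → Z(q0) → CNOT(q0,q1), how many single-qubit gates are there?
2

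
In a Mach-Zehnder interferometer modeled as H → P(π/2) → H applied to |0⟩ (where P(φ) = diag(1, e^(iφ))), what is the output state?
(1/2 + (1/2)i)|0⟩ + (1/2 - (1/2)i)|1⟩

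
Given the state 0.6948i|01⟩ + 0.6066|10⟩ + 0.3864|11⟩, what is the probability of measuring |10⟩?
0.368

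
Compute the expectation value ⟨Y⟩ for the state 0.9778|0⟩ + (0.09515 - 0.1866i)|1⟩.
-0.3649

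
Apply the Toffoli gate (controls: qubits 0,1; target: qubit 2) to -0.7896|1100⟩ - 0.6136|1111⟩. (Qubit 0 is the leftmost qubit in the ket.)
-0.6136|1101⟩ - 0.7896|1110⟩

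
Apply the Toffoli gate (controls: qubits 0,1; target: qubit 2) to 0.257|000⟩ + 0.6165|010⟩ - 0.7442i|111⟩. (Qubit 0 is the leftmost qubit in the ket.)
0.257|000⟩ + 0.6165|010⟩ - 0.7442i|110⟩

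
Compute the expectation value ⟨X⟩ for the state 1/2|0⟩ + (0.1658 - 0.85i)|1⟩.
0.1658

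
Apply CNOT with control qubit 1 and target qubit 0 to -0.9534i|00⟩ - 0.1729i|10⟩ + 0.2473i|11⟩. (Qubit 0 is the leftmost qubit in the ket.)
-0.9534i|00⟩ + 0.2473i|01⟩ - 0.1729i|10⟩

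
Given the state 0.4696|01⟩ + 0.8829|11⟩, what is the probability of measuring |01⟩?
0.2205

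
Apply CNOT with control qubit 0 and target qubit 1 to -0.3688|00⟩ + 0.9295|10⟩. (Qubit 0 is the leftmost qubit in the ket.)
-0.3688|00⟩ + 0.9295|11⟩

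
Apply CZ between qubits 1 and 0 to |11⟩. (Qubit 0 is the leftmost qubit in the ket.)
-|11⟩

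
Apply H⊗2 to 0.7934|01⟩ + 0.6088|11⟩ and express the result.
0.7011|00⟩ - 0.7011|01⟩ + 0.0923|10⟩ - 0.0923|11⟩

H⊗2 gives amp(|y⟩) = (1/2) Σ_x (−1)^(x·y) amp(|x⟩), where x·y is the number of positions in which both x and y have a 1.
|00⟩: (0.7934 + 0.6088)/2 = 0.7011
|01⟩: (-0.7934 - 0.6088)/2 = -0.7011
|10⟩: (0.7934 - 0.6088)/2 = 0.0923
|11⟩: (-0.7934 + 0.6088)/2 = -0.0923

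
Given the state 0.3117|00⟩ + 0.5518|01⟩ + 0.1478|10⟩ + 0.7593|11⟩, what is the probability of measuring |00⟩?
0.09716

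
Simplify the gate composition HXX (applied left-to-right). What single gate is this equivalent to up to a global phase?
H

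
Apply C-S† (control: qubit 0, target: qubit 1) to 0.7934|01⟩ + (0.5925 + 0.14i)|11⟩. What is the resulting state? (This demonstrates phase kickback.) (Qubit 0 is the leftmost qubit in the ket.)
0.7934|01⟩ + (0.14 - 0.5925i)|11⟩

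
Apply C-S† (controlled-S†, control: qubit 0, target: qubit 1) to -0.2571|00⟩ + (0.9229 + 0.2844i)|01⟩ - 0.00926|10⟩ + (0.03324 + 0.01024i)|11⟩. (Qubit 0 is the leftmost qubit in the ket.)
-0.2571|00⟩ + (0.9229 + 0.2844i)|01⟩ - 0.00926|10⟩ + (0.01024 - 0.03324i)|11⟩

C-S† leaves the control-|0⟩ kets |00⟩, |01⟩ unchanged and applies S† to qubit 1 on the control-|1⟩ pair (|10⟩, |11⟩).
S† = [[1, 0], [0, -i]].
With a = amp(|10⟩) = -0.00926 and b = amp(|11⟩) = (0.03324 + 0.01024i):
new amp(|10⟩) = (1)·a = -0.00926
new amp(|11⟩) = (-i)·b = (0.01024 - 0.03324i)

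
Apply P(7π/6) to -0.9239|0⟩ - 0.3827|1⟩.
-0.9239|0⟩ + (0.3314 + 0.1914i)|1⟩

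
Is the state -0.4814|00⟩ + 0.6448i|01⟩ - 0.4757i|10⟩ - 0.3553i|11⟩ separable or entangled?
Entangled

Writing the state as a|00⟩ + b|01⟩ + c|10⟩ + d|11⟩, it is a product state iff ad − bc = 0.
Here (a, b, c, d) = (-0.4814, 0.6448i, -0.4757i, -0.3553i): ad − bc = (-0.4814)(-0.3553i) − (0.6448i)(-0.4757i) = (-0.3067 + 0.171i) ≠ 0, so the state is entangled.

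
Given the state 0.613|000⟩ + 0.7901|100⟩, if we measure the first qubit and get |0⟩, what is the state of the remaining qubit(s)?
|00⟩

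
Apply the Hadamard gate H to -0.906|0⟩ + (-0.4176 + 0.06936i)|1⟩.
(-0.9359 + 0.04904i)|0⟩ + (-0.3454 - 0.04904i)|1⟩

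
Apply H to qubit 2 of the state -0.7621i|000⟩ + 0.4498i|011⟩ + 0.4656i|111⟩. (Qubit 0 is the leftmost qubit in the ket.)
-0.5389i|000⟩ - 0.5389i|001⟩ + 0.3181i|010⟩ - 0.3181i|011⟩ + 0.3292i|110⟩ - 0.3292i|111⟩

H on qubit 2 mixes each pair of kets that differ only in qubit 2: amplitudes (a, b) of (|…0…⟩, |…1…⟩) become ((a + b)/√2, (a − b)/√2). Kets absent from the input have amplitude 0.
(|000⟩, |001⟩): (a, b) = (-0.7621i, 0) → (-0.5389i, -0.5389i)
(|010⟩, |011⟩): (a, b) = (0, 0.4498i) → (0.3181i, -0.3181i)
(|110⟩, |111⟩): (a, b) = (0, 0.4656i) → (0.3292i, -0.3292i)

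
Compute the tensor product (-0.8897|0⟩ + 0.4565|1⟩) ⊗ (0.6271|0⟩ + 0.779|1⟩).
-0.5579|00⟩ - 0.6931|01⟩ + 0.2863|10⟩ + 0.3556|11⟩

amp(|b₁b₂…⟩) = product of the factor amplitudes for bits b₁, b₂, …; only kets whose every factor amplitude is nonzero survive.
|00⟩: (-0.8897)(0.6271) = -0.5579
|01⟩: (-0.8897)(0.779) = -0.6931
|10⟩: (0.4565)(0.6271) = 0.2863
|11⟩: (0.4565)(0.779) = 0.3556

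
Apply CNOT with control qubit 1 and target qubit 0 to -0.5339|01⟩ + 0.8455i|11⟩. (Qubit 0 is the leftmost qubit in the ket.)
0.8455i|01⟩ - 0.5339|11⟩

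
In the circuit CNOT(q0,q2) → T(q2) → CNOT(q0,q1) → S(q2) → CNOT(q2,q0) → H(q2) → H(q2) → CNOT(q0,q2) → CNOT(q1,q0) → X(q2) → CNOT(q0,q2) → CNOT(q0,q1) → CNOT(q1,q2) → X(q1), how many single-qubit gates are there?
6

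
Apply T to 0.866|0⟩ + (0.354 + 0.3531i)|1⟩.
0.866|0⟩ + (0.0006364 + 0.5i)|1⟩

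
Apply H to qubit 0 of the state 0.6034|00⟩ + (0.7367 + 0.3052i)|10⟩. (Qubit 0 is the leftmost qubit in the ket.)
(0.9476 + 0.2158i)|00⟩ + (-0.09426 - 0.2158i)|10⟩

H on qubit 0 mixes each pair of kets that differ only in qubit 0: amplitudes (a, b) of (|…0…⟩, |…1…⟩) become ((a + b)/√2, (a − b)/√2). Kets absent from the input have amplitude 0.
(|00⟩, |10⟩): (a, b) = (0.6034, (0.7367 + 0.3052i)) → ((0.9476 + 0.2158i), (-0.09426 - 0.2158i))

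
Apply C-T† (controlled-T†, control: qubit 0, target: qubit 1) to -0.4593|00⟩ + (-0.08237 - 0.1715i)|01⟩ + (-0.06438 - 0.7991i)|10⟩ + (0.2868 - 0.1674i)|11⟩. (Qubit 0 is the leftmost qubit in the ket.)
-0.4593|00⟩ + (-0.08237 - 0.1715i)|01⟩ + (-0.06438 - 0.7991i)|10⟩ + (0.08443 - 0.3212i)|11⟩

C-T† leaves the control-|0⟩ kets |00⟩, |01⟩ unchanged and applies T† to qubit 1 on the control-|1⟩ pair (|10⟩, |11⟩).
T† = [[1, 0], [0, (1/√2 - (1/√2)i)]].
With a = amp(|10⟩) = (-0.06438 - 0.7991i) and b = amp(|11⟩) = (0.2868 - 0.1674i):
new amp(|10⟩) = (1)·a = (-0.06438 - 0.7991i)
new amp(|11⟩) = (1/√2 - (1/√2)i)·b = (0.08443 - 0.3212i)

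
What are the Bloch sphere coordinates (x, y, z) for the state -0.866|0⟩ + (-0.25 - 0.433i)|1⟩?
(0.433, 0.75, 0.5)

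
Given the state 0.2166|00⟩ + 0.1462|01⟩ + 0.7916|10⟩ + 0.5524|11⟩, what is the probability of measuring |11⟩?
0.3051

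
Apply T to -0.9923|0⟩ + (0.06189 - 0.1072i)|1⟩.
-0.9923|0⟩ + (0.1196 - 0.03204i)|1⟩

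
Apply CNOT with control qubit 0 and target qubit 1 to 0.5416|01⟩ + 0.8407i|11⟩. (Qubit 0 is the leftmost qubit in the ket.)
0.5416|01⟩ + 0.8407i|10⟩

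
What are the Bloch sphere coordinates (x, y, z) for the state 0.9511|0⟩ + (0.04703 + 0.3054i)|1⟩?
(0.08946, 0.5809, 0.8091)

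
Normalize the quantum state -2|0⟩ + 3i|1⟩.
-0.5547|0⟩ + 0.8321i|1⟩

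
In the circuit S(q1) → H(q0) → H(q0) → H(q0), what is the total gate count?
4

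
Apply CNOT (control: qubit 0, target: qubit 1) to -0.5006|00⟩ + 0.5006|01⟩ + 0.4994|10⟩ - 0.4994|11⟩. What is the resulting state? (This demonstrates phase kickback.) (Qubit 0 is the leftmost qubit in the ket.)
-0.5006|00⟩ + 0.5006|01⟩ - 0.4994|10⟩ + 0.4994|11⟩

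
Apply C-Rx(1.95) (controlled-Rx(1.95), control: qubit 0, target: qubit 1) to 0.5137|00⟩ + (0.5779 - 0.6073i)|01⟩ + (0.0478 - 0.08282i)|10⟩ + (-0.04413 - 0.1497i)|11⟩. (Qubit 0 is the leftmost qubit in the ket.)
0.5137|00⟩ + (0.5779 - 0.6073i)|01⟩ + (-0.09708 - 0.009949i)|10⟩ + (-0.09331 - 0.1236i)|11⟩

C-Rx(1.95) leaves the control-|0⟩ kets |00⟩, |01⟩ unchanged and applies Rx(1.95) to qubit 1 on the control-|1⟩ pair (|10⟩, |11⟩).
Rx(1.95) = [[cos(θ/2), −i·sin(θ/2)], [−i·sin(θ/2), cos(θ/2)]]; θ = 1.95, cos(θ/2) ≈ 0.561168, sin(θ/2) ≈ 0.827702.
With a = amp(|10⟩) = (0.0478 - 0.08282i) and b = amp(|11⟩) = (-0.04413 - 0.1497i):
new amp(|10⟩) = (0.561168)·a + (-0.827702i)·b = (-0.09708 - 0.009949i)
new amp(|11⟩) = (-0.827702i)·a + (0.561168)·b = (-0.09331 - 0.1236i)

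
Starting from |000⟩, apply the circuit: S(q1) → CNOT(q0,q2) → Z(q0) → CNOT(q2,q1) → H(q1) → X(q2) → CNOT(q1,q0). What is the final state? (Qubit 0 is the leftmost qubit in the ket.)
1/√2|001⟩ + 1/√2|111⟩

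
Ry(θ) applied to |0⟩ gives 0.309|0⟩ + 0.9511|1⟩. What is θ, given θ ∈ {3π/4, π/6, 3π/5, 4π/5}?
4π/5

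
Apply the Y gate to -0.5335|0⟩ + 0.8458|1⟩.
-0.8458i|0⟩ - 0.5335i|1⟩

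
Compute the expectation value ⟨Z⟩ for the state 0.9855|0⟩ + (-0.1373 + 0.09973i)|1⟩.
0.9424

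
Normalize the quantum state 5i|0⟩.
i|0⟩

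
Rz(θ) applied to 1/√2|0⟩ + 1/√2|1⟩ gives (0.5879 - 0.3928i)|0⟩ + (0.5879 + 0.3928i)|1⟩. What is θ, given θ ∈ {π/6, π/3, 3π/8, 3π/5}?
3π/8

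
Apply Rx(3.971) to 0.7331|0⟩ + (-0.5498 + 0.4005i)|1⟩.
(0.07117 + 0.5032i)|0⟩ + (0.2215 - 0.8323i)|1⟩

Rx(3.971) = [[cos(θ/2), −i·sin(θ/2)], [−i·sin(θ/2), cos(θ/2)]]; θ = 3.971, cos(θ/2) ≈ -0.402919, sin(θ/2) ≈ 0.915236.
With a = amp(|0⟩) = 0.7331 and b = amp(|1⟩) = (-0.5498 + 0.4005i):
new amp(|0⟩) = (-0.402919)·a + (-0.915236i)·b = (0.07117 + 0.5032i)
new amp(|1⟩) = (-0.915236i)·a + (-0.402919)·b = (0.2215 - 0.8323i)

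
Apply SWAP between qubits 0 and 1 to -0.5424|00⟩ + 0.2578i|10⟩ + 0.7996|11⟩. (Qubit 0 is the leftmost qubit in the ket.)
-0.5424|00⟩ + 0.2578i|01⟩ + 0.7996|11⟩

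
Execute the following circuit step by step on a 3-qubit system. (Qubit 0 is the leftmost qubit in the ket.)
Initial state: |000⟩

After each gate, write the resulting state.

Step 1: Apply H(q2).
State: 1/√2|000⟩ + 1/√2|001⟩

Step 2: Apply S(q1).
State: 1/√2|000⟩ + 1/√2|001⟩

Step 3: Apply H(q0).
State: 1/2|000⟩ + 1/2|001⟩ + 1/2|100⟩ + 1/2|101⟩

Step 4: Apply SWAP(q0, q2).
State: 1/2|000⟩ + 1/2|001⟩ + 1/2|100⟩ + 1/2|101⟩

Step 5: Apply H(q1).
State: 1/√8|000⟩ + 1/√8|001⟩ + 1/√8|010⟩ + 1/√8|011⟩ + 1/√8|100⟩ + 1/√8|101⟩ + 1/√8|110⟩ + 1/√8|111⟩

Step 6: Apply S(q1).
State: 1/√8|000⟩ + 1/√8|001⟩ + (1/√8)i|010⟩ + (1/√8)i|011⟩ + 1/√8|100⟩ + 1/√8|101⟩ + (1/√8)i|110⟩ + (1/√8)i|111⟩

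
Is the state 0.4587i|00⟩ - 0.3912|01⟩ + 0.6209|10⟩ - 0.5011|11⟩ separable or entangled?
Entangled

Writing the state as a|00⟩ + b|01⟩ + c|10⟩ + d|11⟩, it is a product state iff ad − bc = 0.
Here (a, b, c, d) = (0.4587i, -0.3912, 0.6209, -0.5011): ad − bc = (0.4587i)(-0.5011) − (-0.3912)(0.6209) = (0.2429 - 0.2299i) ≠ 0, so the state is entangled.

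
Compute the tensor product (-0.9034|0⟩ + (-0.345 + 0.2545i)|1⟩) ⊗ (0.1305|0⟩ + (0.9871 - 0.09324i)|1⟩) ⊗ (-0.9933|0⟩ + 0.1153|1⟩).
0.1171|000⟩ - 0.01359|001⟩ + (0.8858 - 0.08367i)|010⟩ + (-0.1028 + 0.009712i)|011⟩ + (0.04472 - 0.03299i)|100⟩ + (-0.005191 + 0.003829i)|101⟩ + (0.3147 - 0.2815i)|110⟩ + (-0.03653 + 0.03267i)|111⟩

amp(|b₁b₂…⟩) = product of the factor amplitudes for bits b₁, b₂, …; only kets whose every factor amplitude is nonzero survive.
|000⟩: (-0.9034)(0.1305)(-0.9933) = 0.1171
|001⟩: (-0.9034)(0.1305)(0.1153) = -0.01359
|010⟩: (-0.9034)(0.9871 - 0.09324i)(-0.9933) = (0.8858 - 0.08367i)
|011⟩: (-0.9034)(0.9871 - 0.09324i)(0.1153) = (-0.1028 + 0.009712i)
|100⟩: (-0.345 + 0.2545i)(0.1305)(-0.9933) = (0.04472 - 0.03299i)
|101⟩: (-0.345 + 0.2545i)(0.1305)(0.1153) = (-0.005191 + 0.003829i)
|110⟩: (-0.345 + 0.2545i)(0.9871 - 0.09324i)(-0.9933) = (0.3147 - 0.2815i)
|111⟩: (-0.345 + 0.2545i)(0.9871 - 0.09324i)(0.1153) = (-0.03653 + 0.03267i)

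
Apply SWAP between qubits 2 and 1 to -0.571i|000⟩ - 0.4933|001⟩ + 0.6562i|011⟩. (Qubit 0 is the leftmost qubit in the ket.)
-0.571i|000⟩ - 0.4933|010⟩ + 0.6562i|011⟩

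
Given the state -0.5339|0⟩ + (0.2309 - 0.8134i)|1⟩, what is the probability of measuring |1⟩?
0.7149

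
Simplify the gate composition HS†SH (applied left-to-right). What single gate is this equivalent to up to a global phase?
I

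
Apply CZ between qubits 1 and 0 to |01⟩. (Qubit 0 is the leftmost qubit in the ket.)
|01⟩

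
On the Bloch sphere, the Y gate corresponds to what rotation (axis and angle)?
Rotation by π around the y-axis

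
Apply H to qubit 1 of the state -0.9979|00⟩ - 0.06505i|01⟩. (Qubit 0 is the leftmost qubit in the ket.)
(-0.7056 - 0.046i)|00⟩ + (-0.7056 + 0.046i)|01⟩

H on qubit 1 mixes each pair of kets that differ only in qubit 1: amplitudes (a, b) of (|…0…⟩, |…1…⟩) become ((a + b)/√2, (a − b)/√2). Kets absent from the input have amplitude 0.
(|00⟩, |01⟩): (a, b) = (-0.9979, -0.06505i) → ((-0.7056 - 0.046i), (-0.7056 + 0.046i))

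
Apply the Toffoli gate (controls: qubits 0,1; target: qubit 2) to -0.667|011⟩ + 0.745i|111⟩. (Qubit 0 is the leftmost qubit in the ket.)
-0.667|011⟩ + 0.745i|110⟩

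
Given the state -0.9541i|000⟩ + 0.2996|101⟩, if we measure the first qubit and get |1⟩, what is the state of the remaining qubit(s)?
|01⟩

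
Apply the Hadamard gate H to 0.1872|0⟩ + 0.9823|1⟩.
0.827|0⟩ - 0.5622|1⟩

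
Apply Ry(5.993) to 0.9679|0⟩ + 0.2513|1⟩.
-0.9941|0⟩ - 0.1087|1⟩

Ry(5.993) = [[cos(θ/2), −sin(θ/2)], [sin(θ/2), cos(θ/2)]]; θ = 5.993, cos(θ/2) ≈ -0.989493, sin(θ/2) ≈ 0.144584.
With a = amp(|0⟩) = 0.9679 and b = amp(|1⟩) = 0.2513:
new amp(|0⟩) = (-0.989493)·a + (-0.144584)·b = -0.9941
new amp(|1⟩) = (0.144584)·a + (-0.989493)·b = -0.1087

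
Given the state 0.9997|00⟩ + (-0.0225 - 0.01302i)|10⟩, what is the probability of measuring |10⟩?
0.0006758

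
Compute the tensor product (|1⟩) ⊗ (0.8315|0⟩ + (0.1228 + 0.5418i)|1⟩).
0.8315|10⟩ + (0.1228 + 0.5418i)|11⟩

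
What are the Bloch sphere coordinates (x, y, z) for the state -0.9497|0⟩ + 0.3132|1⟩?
(-0.5949, 0, 0.8038)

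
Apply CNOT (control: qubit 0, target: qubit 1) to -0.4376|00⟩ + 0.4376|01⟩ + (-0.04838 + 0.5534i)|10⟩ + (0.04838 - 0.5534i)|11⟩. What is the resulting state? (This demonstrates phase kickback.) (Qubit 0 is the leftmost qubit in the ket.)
-0.4376|00⟩ + 0.4376|01⟩ + (0.04838 - 0.5534i)|10⟩ + (-0.04838 + 0.5534i)|11⟩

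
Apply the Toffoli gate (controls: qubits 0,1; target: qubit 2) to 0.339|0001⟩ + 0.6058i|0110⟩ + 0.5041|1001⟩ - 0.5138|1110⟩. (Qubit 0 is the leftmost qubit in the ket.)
0.339|0001⟩ + 0.6058i|0110⟩ + 0.5041|1001⟩ - 0.5138|1100⟩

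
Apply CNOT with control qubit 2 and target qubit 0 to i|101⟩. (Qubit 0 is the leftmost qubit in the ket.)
i|001⟩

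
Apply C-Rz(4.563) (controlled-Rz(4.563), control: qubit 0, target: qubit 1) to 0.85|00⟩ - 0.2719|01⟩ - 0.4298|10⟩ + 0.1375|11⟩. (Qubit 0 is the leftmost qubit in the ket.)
0.85|00⟩ - 0.2719|01⟩ + (0.2804 + 0.3257i)|10⟩ + (-0.0897 + 0.1042i)|11⟩

C-Rz(4.563) leaves the control-|0⟩ kets |00⟩, |01⟩ unchanged and applies Rz(4.563) to qubit 1 on the control-|1⟩ pair (|10⟩, |11⟩).
Rz(4.563) = [[e^(−iθ/2), 0], [0, e^(iθ/2)]] with e^(±iθ/2) = cos(θ/2) ± i·sin(θ/2); θ = 4.563, cos(θ/2) ≈ -0.652367, sin(θ/2) ≈ 0.757903.
With a = amp(|10⟩) = -0.4298 and b = amp(|11⟩) = 0.1375:
new amp(|10⟩) = (-0.652367 - 0.757903i)·a = (0.2804 + 0.3257i)
new amp(|11⟩) = (-0.652367 + 0.757903i)·b = (-0.0897 + 0.1042i)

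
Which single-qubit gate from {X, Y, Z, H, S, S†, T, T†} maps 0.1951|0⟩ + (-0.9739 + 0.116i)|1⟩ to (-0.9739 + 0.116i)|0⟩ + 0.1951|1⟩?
X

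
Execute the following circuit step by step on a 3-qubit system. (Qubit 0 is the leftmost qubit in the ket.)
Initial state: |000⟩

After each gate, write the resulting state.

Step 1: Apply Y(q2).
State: i|001⟩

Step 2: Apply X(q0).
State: i|101⟩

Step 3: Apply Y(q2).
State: |100⟩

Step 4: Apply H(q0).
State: 1/√2|000⟩ - 1/√2|100⟩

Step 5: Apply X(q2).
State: 1/√2|001⟩ - 1/√2|101⟩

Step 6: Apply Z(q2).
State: -1/√2|001⟩ + 1/√2|101⟩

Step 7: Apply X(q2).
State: -1/√2|000⟩ + 1/√2|100⟩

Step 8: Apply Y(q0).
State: -(1/√2)i|000⟩ - (1/√2)i|100⟩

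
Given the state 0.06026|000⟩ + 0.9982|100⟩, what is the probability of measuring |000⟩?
0.003631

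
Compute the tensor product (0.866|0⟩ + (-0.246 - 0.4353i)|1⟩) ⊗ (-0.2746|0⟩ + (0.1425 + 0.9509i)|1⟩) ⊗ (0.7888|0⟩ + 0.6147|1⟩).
-0.1876|000⟩ - 0.1462|001⟩ + (0.09734 + 0.6496i)|010⟩ + (0.07586 + 0.5062i)|011⟩ + (0.05328 + 0.09429i)|100⟩ + (0.04152 + 0.07348i)|101⟩ + (0.2989 - 0.2334i)|110⟩ + (0.2329 - 0.1819i)|111⟩

amp(|b₁b₂…⟩) = product of the factor amplitudes for bits b₁, b₂, …; only kets whose every factor amplitude is nonzero survive.
|000⟩: (0.866)(-0.2746)(0.7888) = -0.1876
|001⟩: (0.866)(-0.2746)(0.6147) = -0.1462
|010⟩: (0.866)(0.1425 + 0.9509i)(0.7888) = (0.09734 + 0.6496i)
|011⟩: (0.866)(0.1425 + 0.9509i)(0.6147) = (0.07586 + 0.5062i)
|100⟩: (-0.246 - 0.4353i)(-0.2746)(0.7888) = (0.05328 + 0.09429i)
|101⟩: (-0.246 - 0.4353i)(-0.2746)(0.6147) = (0.04152 + 0.07348i)
|110⟩: (-0.246 - 0.4353i)(0.1425 + 0.9509i)(0.7888) = (0.2989 - 0.2334i)
|111⟩: (-0.246 - 0.4353i)(0.1425 + 0.9509i)(0.6147) = (0.2329 - 0.1819i)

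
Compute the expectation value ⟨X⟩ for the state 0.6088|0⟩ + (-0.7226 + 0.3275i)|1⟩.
-0.8798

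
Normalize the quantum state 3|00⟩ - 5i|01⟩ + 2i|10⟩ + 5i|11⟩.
1/√7|00⟩ - 0.6299i|01⟩ + 0.252i|10⟩ + 0.6299i|11⟩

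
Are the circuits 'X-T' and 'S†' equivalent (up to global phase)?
No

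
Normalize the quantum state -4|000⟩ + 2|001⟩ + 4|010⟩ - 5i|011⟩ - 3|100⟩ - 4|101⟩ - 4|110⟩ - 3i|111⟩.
-0.3797|000⟩ + 0.1898|001⟩ + 0.3797|010⟩ - 0.4746i|011⟩ - 0.2847|100⟩ - 0.3797|101⟩ - 0.3797|110⟩ - 0.2847i|111⟩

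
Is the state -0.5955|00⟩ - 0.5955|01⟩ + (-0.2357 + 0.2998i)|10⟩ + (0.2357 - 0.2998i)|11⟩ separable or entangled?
Entangled

Writing the state as a|00⟩ + b|01⟩ + c|10⟩ + d|11⟩, it is a product state iff ad − bc = 0.
Here (a, b, c, d) = (-0.5955, -0.5955, (-0.2357 + 0.2998i), (0.2357 - 0.2998i)): ad − bc = (-0.5955)(0.2357 - 0.2998i) − (-0.5955)(-0.2357 + 0.2998i) = (-0.2807 + 0.3571i) ≠ 0, so the state is entangled.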